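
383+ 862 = 1245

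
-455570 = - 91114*5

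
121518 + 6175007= 6296525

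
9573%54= 15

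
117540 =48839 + 68701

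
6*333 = 1998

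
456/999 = 152/333 =0.46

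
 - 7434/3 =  - 2478 = - 2478.00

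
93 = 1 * 93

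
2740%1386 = 1354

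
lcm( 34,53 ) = 1802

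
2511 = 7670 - 5159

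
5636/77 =5636/77 =73.19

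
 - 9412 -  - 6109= - 3303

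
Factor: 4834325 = 5^2*193373^1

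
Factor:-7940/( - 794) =10 = 2^1*5^1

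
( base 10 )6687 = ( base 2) 1101000011111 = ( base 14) 2619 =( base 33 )64L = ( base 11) 502a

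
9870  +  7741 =17611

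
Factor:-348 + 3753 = 3405 = 3^1*5^1 *227^1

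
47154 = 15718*3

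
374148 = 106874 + 267274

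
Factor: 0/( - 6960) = 0^1  =  0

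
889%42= 7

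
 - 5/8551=-1+8546/8551  =  - 0.00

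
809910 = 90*8999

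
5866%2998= 2868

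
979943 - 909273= 70670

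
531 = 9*59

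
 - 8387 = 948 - 9335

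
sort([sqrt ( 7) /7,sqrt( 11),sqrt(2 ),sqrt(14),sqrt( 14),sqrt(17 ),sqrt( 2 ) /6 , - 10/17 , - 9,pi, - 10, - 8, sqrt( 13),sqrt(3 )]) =[ - 10, -9 , - 8,  -  10/17, sqrt( 2)/6, sqrt(7 ) /7 , sqrt( 2),sqrt ( 3),pi,sqrt( 11), sqrt( 13),sqrt( 14 ),  sqrt( 14),sqrt(17) ] 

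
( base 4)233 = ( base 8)57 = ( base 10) 47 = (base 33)1E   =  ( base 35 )1c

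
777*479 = 372183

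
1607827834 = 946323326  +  661504508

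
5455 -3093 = 2362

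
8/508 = 2/127 = 0.02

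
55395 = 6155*9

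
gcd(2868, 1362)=6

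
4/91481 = 4/91481 = 0.00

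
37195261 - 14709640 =22485621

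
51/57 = 17/19=0.89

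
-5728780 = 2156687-7885467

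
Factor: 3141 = 3^2 *349^1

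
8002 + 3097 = 11099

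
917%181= 12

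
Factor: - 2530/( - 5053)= 2^1*5^1*11^1*23^1 *31^( - 1)* 163^(  -  1) 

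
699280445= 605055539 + 94224906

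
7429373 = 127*58499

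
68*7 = 476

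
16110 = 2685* 6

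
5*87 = 435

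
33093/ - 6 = - 11031/2=- 5515.50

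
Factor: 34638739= 5659^1 * 6121^1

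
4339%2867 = 1472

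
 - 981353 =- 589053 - 392300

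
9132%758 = 36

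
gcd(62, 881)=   1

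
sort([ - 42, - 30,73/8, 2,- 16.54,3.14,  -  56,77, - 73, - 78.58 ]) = [  -  78.58, - 73,-56, - 42,  -  30,- 16.54,2, 3.14,73/8,77] 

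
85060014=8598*9893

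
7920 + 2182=10102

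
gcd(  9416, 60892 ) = 4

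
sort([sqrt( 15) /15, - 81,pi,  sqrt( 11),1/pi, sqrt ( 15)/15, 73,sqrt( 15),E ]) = [ - 81,sqrt( 15)/15,sqrt( 15) /15,1/pi,E , pi , sqrt( 11),sqrt(15 ),73 ] 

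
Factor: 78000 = 2^4*3^1*5^3*13^1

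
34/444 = 17/222 = 0.08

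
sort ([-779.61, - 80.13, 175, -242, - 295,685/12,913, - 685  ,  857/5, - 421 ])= [ - 779.61, - 685, - 421, - 295, - 242, - 80.13,685/12,857/5, 175  ,  913 ] 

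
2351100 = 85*27660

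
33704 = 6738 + 26966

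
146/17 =8 + 10/17=8.59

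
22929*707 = 16210803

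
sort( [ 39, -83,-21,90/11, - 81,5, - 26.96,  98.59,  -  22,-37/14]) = [ - 83 , - 81, - 26.96,-22, - 21,-37/14, 5,90/11,39,98.59]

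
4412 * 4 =17648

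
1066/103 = 10 + 36/103=10.35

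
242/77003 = 242/77003 = 0.00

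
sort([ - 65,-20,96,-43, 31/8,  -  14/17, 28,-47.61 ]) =[-65, - 47.61, - 43,  -  20, - 14/17,31/8,28,96] 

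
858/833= 1+25/833 = 1.03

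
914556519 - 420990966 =493565553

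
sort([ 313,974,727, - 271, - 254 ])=[ - 271, - 254, 313,727,974]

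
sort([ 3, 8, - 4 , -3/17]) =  [ - 4, -3/17, 3, 8 ]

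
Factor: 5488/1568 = 7/2 =2^( - 1)*7^1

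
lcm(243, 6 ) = 486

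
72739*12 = 872868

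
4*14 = 56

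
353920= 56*6320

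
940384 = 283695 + 656689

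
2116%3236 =2116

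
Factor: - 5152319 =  - 5152319^1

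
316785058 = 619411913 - 302626855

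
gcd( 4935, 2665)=5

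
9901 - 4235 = 5666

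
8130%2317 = 1179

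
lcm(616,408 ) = 31416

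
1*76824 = 76824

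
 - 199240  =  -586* 340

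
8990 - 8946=44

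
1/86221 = 1/86221 = 0.00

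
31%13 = 5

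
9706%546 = 424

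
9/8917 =9/8917 = 0.00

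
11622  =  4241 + 7381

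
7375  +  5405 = 12780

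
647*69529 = 44985263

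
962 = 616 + 346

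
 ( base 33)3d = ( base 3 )11011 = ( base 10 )112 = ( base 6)304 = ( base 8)160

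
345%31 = 4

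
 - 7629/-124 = 7629/124  =  61.52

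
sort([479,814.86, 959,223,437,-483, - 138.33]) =[ - 483,  -  138.33, 223,437,479 , 814.86,  959 ]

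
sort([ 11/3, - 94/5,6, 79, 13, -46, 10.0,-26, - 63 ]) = [ - 63, - 46,  -  26, - 94/5, 11/3, 6,10.0, 13,  79]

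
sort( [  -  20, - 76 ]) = [ -76,-20 ] 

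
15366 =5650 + 9716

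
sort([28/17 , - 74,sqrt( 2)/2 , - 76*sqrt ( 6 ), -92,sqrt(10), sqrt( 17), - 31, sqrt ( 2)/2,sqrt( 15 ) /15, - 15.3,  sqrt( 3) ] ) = [ - 76*sqrt( 6), - 92,-74, - 31, - 15.3,sqrt( 15 )/15,sqrt( 2 ) /2, sqrt( 2)/2, 28/17, sqrt( 3),sqrt(10 ),sqrt( 17 )]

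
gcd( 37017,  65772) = 81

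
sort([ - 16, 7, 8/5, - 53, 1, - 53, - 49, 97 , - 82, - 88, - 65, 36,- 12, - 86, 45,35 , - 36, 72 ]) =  [-88 , - 86, - 82, - 65, - 53, - 53, - 49, - 36, - 16,- 12, 1,8/5, 7, 35,36, 45 , 72, 97 ] 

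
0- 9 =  - 9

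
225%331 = 225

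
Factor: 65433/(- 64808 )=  - 2^(- 3)*3^1*17^1 * 1283^1*8101^( - 1 ) 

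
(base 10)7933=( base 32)7nt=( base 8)17375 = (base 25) ch8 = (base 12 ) 4711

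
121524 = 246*494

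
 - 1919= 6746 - 8665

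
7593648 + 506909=8100557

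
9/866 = 9/866 = 0.01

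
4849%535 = 34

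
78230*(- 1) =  - 78230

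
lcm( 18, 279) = 558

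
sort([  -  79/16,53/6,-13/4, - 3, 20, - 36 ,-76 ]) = [  -  76, -36, - 79/16, - 13/4, - 3, 53/6, 20]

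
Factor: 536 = 2^3*67^1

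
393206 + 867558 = 1260764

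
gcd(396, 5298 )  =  6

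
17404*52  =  905008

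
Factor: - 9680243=-1033^1*9371^1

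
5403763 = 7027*769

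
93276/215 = 93276/215  =  433.84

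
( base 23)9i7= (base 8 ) 12076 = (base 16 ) 143E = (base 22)AFC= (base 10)5182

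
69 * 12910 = 890790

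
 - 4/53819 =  - 1  +  53815/53819= - 0.00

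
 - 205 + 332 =127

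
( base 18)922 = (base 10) 2954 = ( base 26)49g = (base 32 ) 2SA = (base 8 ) 5612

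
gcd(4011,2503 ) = 1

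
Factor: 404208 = 2^4*3^2 * 7^1* 401^1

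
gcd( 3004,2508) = 4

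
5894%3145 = 2749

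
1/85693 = 1/85693=0.00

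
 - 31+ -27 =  - 58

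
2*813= 1626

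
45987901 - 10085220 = 35902681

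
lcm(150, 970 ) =14550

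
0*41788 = 0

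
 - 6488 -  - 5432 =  - 1056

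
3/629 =3/629 =0.00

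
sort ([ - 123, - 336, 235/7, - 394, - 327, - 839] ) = [ - 839, - 394, - 336, - 327, - 123,235/7]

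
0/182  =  0  =  0.00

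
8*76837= 614696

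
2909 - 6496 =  -3587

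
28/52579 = 28/52579 = 0.00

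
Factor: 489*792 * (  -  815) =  - 315639720 =- 2^3*3^3*5^1 * 11^1*163^2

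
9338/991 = 9338/991 = 9.42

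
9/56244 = 3/18748 = 0.00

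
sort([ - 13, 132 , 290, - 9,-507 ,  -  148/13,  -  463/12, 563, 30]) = [ - 507,  -  463/12, - 13,-148/13,  -  9, 30, 132, 290, 563]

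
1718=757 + 961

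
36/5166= 2/287  =  0.01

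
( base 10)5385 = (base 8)12411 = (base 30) 5TF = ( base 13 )25B3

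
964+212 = 1176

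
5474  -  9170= - 3696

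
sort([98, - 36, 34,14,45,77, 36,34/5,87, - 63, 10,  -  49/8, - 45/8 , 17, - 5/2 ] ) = [- 63, - 36, - 49/8, - 45/8, - 5/2,34/5, 10,14,17, 34, 36,45 , 77, 87,98] 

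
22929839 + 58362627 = 81292466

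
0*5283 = 0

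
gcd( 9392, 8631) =1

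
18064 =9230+8834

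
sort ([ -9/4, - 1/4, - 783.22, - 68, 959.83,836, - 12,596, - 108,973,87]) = [ - 783.22, - 108, - 68, - 12, - 9/4, - 1/4, 87,596, 836,  959.83, 973]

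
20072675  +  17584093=37656768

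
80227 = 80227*1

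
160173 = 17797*9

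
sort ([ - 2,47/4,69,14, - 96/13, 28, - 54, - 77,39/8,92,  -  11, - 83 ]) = [ - 83, - 77,  -  54, - 11, - 96/13, - 2,  39/8,47/4,14,28, 69, 92 ] 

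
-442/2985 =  - 442/2985=   - 0.15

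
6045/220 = 1209/44 = 27.48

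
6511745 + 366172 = 6877917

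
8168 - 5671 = 2497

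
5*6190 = 30950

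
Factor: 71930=2^1*5^1 * 7193^1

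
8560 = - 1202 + 9762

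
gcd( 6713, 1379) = 7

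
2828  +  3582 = 6410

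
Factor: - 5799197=-23^1*252139^1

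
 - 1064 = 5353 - 6417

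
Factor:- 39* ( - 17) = 663 = 3^1* 13^1 * 17^1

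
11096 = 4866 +6230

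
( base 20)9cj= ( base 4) 330103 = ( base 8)7423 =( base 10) 3859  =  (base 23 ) 76i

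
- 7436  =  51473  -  58909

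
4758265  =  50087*95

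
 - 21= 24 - 45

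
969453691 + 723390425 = 1692844116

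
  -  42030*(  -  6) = 252180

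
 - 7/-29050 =1/4150=0.00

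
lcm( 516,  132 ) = 5676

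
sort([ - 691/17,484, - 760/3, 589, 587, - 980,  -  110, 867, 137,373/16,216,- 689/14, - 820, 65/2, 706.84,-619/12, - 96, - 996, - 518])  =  [ - 996, -980, - 820, -518 , - 760/3, - 110,-96 , - 619/12, - 689/14, - 691/17,373/16  ,  65/2 , 137, 216,  484, 587, 589,706.84, 867 ] 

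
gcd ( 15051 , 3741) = 87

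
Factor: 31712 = 2^5 * 991^1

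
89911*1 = 89911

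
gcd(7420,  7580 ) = 20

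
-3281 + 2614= - 667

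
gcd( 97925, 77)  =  1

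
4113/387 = 10+27/43=10.63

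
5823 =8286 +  - 2463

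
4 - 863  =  -859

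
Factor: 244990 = 2^1*5^1*24499^1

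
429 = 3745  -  3316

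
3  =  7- 4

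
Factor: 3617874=2^1*3^2*13^1*15461^1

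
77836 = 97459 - 19623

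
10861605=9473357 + 1388248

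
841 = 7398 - 6557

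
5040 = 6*840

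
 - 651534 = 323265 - 974799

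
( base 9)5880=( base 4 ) 1010031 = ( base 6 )32113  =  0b1000100001101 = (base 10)4365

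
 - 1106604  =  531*(-2084) 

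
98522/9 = 98522/9 = 10946.89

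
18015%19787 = 18015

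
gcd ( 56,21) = 7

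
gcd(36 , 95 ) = 1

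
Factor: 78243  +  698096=776339= 17^1*45667^1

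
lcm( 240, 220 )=2640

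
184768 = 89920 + 94848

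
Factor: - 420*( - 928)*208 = 81070080 = 2^11*3^1*5^1 * 7^1*13^1*29^1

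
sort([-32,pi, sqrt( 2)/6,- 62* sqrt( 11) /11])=[ -32,-62*sqrt( 11 )/11,sqrt( 2 ) /6,  pi ]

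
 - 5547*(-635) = 3522345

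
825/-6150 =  - 1 + 71/82 = - 0.13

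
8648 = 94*92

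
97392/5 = 19478 +2/5 = 19478.40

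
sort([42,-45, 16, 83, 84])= [ - 45,  16, 42,83, 84 ]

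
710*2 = 1420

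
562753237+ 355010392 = 917763629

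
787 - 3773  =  -2986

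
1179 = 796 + 383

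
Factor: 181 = 181^1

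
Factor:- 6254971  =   - 19^1 *329209^1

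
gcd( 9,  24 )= 3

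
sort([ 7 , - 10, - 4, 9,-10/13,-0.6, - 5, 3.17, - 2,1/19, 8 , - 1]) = [ - 10, - 5, - 4, - 2, - 1, - 10/13, - 0.6, 1/19,3.17, 7,  8 , 9]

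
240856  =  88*2737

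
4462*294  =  1311828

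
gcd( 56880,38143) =1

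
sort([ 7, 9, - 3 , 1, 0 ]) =[ - 3,0, 1,7, 9]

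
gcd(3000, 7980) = 60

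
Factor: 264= 2^3*3^1*11^1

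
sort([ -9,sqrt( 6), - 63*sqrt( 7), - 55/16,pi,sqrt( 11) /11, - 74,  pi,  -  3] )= [ - 63* sqrt( 7 ), - 74, - 9, - 55/16, - 3,sqrt( 11)/11,sqrt( 6),pi, pi ] 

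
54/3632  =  27/1816  =  0.01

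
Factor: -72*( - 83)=5976  =  2^3*3^2*83^1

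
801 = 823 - 22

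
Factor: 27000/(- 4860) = -50/9 = - 2^1 * 3^(-2)* 5^2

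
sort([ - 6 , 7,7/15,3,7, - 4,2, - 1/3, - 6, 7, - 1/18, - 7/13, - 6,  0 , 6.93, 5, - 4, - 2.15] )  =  [-6, - 6,- 6, - 4,-4, - 2.15, - 7/13 , - 1/3, - 1/18,  0,7/15, 2,3,5, 6.93 , 7, 7,7 ]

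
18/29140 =9/14570 = 0.00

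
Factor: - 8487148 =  - 2^2*17^1*19^1*6569^1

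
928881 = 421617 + 507264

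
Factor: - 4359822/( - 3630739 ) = 2^1*3^1*7^( - 1 )*107^1*331^(  -  1)*1567^ (-1) * 6791^1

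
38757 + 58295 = 97052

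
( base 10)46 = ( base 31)1f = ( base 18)2A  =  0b101110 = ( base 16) 2e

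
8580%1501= 1075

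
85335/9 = 28445/3 = 9481.67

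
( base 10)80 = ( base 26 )32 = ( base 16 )50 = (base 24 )38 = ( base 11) 73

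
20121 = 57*353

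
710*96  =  68160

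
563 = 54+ 509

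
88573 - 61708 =26865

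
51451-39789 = 11662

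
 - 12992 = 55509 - 68501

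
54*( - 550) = -29700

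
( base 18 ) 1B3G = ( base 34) 86E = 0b10010011111010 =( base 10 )9466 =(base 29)b7c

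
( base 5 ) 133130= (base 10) 5415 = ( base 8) 12447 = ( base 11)4083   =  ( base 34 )4n9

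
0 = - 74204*0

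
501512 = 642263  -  140751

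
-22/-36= 11/18= 0.61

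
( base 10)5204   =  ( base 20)d04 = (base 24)90k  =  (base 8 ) 12124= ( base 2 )1010001010100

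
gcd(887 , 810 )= 1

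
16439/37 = 444 + 11/37 =444.30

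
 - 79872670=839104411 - 918977081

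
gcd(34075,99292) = 1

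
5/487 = 5/487 = 0.01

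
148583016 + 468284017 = 616867033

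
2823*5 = 14115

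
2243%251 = 235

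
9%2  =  1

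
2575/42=2575/42 = 61.31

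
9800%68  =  8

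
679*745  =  505855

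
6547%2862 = 823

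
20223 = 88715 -68492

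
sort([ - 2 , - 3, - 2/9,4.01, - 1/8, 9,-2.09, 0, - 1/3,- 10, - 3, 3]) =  [-10, - 3,  -  3,-2.09, - 2, - 1/3,-2/9, - 1/8, 0, 3,4.01, 9 ]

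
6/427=6/427=0.01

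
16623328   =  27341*608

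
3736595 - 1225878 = 2510717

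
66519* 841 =55942479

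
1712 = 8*214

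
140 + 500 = 640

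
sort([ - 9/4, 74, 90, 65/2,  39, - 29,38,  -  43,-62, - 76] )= [  -  76, - 62 , - 43, -29, - 9/4, 65/2, 38, 39, 74,90]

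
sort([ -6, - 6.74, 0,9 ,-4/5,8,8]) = [ -6.74,-6,  -  4/5, 0,8,  8,9]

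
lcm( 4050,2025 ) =4050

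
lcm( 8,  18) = 72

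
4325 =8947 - 4622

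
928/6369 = 928/6369 = 0.15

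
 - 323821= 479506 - 803327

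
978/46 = 489/23 = 21.26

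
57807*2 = 115614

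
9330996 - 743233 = 8587763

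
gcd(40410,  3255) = 15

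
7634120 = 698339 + 6935781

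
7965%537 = 447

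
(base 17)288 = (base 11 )5a7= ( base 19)200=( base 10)722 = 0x2D2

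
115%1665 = 115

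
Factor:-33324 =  - 2^2*3^1 * 2777^1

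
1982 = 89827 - 87845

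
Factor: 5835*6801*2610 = 103574809350= 2^1*3^4*5^2*29^1*389^1*2267^1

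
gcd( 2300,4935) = 5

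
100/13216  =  25/3304 = 0.01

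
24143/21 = 3449/3 = 1149.67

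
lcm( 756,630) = 3780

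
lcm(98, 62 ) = 3038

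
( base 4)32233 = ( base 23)1i0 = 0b1110101111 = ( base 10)943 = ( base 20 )273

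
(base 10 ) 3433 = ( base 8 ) 6551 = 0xD69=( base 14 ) 1373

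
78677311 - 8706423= 69970888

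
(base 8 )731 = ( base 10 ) 473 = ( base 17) 1ae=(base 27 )HE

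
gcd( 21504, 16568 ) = 8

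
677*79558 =53860766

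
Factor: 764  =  2^2*191^1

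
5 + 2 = 7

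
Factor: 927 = 3^2*103^1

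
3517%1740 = 37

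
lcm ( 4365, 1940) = 17460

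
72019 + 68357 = 140376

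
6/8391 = 2/2797= 0.00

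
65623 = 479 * 137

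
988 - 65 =923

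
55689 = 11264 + 44425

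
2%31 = 2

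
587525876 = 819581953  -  232056077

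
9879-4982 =4897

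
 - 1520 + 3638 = 2118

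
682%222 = 16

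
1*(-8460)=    - 8460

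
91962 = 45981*2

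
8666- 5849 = 2817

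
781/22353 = 781/22353 = 0.03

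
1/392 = 1/392= 0.00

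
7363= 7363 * 1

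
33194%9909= 3467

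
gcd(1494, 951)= 3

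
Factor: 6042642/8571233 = 2^1 * 3^1*11^( - 1) * 43^( - 1 ) * 449^1*2243^1*18121^( - 1 )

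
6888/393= 17 + 69/131 = 17.53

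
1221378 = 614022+607356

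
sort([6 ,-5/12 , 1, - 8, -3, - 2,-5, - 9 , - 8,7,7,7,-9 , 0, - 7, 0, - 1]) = [ - 9 , - 9, -8, - 8 , - 7 , - 5, - 3, - 2 ,- 1, - 5/12,0, 0 , 1, 6  ,  7, 7, 7 ]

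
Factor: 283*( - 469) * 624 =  - 82821648=- 2^4*3^1 * 7^1 * 13^1*67^1 *283^1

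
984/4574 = 492/2287=0.22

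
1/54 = 1/54 = 0.02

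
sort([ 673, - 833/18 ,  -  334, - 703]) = [ - 703 , - 334,- 833/18, 673]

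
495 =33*15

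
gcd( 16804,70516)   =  4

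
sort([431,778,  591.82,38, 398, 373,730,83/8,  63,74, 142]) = [ 83/8,38,  63, 74,  142,  373,398,431,591.82,  730,778 ]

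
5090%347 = 232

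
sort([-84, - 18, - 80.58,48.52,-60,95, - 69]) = [ - 84, - 80.58  ,- 69, - 60 , - 18,48.52, 95 ]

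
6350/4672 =3175/2336 = 1.36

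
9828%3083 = 579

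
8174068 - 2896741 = 5277327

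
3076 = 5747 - 2671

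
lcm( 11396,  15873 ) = 444444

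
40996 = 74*554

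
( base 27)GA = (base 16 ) 1ba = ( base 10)442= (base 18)16A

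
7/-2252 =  - 1+ 2245/2252 =-0.00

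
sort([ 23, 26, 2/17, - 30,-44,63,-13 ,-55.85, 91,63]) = [-55.85 ,-44, - 30,  -  13,2/17, 23, 26, 63,63 , 91 ] 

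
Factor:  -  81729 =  - 3^4*1009^1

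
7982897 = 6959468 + 1023429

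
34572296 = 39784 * 869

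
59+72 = 131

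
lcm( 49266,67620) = 3448620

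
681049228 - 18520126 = 662529102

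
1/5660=1/5660 =0.00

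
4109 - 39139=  - 35030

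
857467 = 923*929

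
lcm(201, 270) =18090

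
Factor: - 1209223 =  - 1209223^1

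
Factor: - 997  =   - 997^1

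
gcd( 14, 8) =2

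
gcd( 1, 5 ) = 1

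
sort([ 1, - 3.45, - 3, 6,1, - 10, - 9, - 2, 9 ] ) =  [ - 10 , - 9, - 3.45, - 3, - 2, 1, 1, 6,9]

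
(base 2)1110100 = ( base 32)3K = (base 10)116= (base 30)3q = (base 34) 3e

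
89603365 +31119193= 120722558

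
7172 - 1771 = 5401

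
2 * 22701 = 45402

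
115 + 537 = 652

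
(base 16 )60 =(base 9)116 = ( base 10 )96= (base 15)66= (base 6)240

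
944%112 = 48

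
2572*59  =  151748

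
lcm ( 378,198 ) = 4158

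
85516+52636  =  138152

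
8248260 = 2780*2967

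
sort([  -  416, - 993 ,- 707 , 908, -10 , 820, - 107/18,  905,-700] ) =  [ - 993,  -  707, - 700, - 416, - 10, - 107/18, 820, 905,908]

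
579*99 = 57321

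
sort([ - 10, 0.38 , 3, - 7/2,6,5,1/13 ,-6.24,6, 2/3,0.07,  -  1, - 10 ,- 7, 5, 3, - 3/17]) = [-10,-10, - 7,  -  6.24, - 7/2,-1, - 3/17, 0.07,  1/13 , 0.38, 2/3 , 3, 3, 5,5,6,6 ] 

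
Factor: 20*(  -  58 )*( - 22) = 2^4*5^1*11^1*29^1= 25520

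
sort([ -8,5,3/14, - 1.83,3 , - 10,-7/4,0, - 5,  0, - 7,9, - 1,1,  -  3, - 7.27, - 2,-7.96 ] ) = [ - 10, - 8, - 7.96, - 7.27, - 7, - 5, - 3, - 2,  -  1.83,-7/4,- 1,0,0,3/14,1,3,5,9]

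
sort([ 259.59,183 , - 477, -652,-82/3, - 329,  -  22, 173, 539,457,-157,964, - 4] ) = [ - 652,-477,  -  329,-157, - 82/3,-22, - 4,173,  183,259.59,457,539,964] 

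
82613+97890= 180503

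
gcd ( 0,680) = 680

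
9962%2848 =1418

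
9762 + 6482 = 16244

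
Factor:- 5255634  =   - 2^1* 3^1*47^1*18637^1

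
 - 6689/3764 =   -  6689/3764 = - 1.78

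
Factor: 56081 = 56081^1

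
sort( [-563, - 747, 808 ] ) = [ - 747, - 563, 808]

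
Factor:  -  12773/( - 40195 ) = 5^( - 1) * 53^1*241^1*8039^(-1) 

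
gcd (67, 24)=1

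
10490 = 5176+5314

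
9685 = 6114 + 3571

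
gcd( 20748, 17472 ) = 1092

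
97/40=2  +  17/40  =  2.42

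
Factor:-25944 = - 2^3*3^1*23^1*47^1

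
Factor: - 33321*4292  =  -143013732 = -2^2*3^1 * 29^2*37^1 * 383^1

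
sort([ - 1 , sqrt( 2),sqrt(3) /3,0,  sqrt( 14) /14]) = [ - 1  ,  0, sqrt(14) /14,sqrt( 3 ) /3, sqrt(2 )] 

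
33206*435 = 14444610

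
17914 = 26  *689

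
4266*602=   2568132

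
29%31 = 29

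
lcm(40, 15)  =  120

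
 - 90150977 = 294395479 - 384546456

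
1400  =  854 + 546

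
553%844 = 553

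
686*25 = 17150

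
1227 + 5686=6913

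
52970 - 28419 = 24551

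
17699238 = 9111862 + 8587376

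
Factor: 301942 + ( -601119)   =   - 41^1 *7297^1  =  -  299177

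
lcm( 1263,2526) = 2526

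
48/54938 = 24/27469 =0.00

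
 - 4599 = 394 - 4993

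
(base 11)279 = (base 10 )328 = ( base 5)2303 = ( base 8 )510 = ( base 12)234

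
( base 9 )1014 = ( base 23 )196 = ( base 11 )615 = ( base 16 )2E6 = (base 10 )742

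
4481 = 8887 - 4406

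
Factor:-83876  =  -2^2*13^1*1613^1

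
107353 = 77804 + 29549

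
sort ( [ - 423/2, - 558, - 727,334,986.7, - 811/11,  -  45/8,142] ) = [ - 727,-558,  -  423/2, - 811/11, - 45/8, 142, 334,986.7]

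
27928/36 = 775 + 7/9= 775.78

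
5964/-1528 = - 4 + 37/382 = -  3.90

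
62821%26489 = 9843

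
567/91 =81/13 = 6.23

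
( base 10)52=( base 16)34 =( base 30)1M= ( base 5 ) 202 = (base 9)57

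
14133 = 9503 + 4630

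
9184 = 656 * 14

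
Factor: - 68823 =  - 3^3*2549^1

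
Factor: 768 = 2^8*3^1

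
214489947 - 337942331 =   -  123452384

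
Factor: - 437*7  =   - 3059 =- 7^1*19^1*23^1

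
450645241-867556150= -416910909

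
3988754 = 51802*77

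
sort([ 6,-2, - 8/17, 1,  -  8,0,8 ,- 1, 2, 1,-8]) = [ - 8, - 8, - 2, - 1, - 8/17, 0, 1 , 1, 2, 6, 8 ] 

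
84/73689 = 4/3509 = 0.00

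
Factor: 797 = 797^1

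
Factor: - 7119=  - 3^2*7^1*113^1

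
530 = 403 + 127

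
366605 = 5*73321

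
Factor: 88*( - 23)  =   - 2024 = - 2^3*11^1*23^1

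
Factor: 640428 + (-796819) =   -  43^1*3637^1  =  - 156391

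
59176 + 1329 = 60505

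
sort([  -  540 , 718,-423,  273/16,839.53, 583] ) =[ - 540, - 423,273/16,583, 718,839.53]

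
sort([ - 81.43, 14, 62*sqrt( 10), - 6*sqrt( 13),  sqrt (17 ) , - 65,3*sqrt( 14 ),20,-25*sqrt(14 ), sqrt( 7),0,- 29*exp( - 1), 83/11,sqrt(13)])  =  [ - 25*sqrt( 14), - 81.43,  -  65,- 6*sqrt( 13 ), - 29*exp( - 1), 0,sqrt( 7), sqrt( 13), sqrt( 17) , 83/11, 3*sqrt( 14), 14,20,62*sqrt( 10) ]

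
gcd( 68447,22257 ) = 1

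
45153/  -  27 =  - 5017/3 = - 1672.33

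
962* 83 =79846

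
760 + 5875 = 6635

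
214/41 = 5 + 9/41 = 5.22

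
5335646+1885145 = 7220791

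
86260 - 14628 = 71632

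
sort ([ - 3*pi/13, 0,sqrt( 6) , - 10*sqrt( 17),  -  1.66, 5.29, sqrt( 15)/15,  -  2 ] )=[ -10 * sqrt( 17), - 2, - 1.66, - 3*pi/13, 0, sqrt(15)/15 , sqrt( 6), 5.29] 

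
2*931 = 1862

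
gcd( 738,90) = 18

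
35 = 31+4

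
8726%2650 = 776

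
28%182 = 28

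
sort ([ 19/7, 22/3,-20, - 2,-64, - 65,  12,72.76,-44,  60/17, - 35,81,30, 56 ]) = [-65, - 64,-44, - 35, - 20,-2,19/7,60/17, 22/3, 12,30, 56,72.76,81 ] 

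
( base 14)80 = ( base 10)112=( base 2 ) 1110000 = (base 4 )1300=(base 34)3A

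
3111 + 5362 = 8473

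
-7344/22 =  - 3672/11 = - 333.82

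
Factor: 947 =947^1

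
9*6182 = 55638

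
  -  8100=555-8655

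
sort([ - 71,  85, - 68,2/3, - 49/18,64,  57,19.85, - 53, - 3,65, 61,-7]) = [ - 71, - 68,-53,  -  7, - 3, - 49/18,2/3,  19.85, 57, 61,64, 65, 85] 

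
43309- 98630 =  - 55321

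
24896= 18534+6362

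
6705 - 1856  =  4849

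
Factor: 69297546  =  2^1*3^1*11549591^1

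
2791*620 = 1730420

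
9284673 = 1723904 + 7560769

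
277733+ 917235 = 1194968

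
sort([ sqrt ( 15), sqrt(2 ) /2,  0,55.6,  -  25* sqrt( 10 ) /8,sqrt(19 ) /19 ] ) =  [-25*sqrt( 10 ) /8,0,sqrt( 19) /19, sqrt( 2)/2 , sqrt(15), 55.6 ]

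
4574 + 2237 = 6811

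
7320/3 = 2440 =2440.00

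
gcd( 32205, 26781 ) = 339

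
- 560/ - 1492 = 140/373 = 0.38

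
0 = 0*457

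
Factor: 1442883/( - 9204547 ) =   -  3^1*11^(-1) * 13^1*727^(-1 ) * 1151^( - 1)*  36997^1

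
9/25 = 9/25 = 0.36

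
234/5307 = 78/1769  =  0.04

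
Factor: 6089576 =2^3* 19^1*40063^1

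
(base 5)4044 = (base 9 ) 642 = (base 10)524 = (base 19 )18b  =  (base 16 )20c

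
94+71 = 165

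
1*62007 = 62007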